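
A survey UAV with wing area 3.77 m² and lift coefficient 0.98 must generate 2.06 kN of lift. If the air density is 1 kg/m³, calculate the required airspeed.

v = 33.4 m/s

L = ½ρv²S·CL ⇒ v = √(2L/(ρ·S·CL))
v = √(2 × 2060 / (1 × 3.77 × 0.98)) = √1115 = 33.4 m/s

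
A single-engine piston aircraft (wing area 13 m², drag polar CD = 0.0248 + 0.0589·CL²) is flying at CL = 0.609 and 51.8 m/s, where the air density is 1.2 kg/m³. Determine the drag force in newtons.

CD = 0.0248 + 0.0589 × 0.609² = 0.04664
D = ½ρv²S·CD = ½ × 1.2 × 51.8² × 13 × 0.04664 = 976 N

D = 976 N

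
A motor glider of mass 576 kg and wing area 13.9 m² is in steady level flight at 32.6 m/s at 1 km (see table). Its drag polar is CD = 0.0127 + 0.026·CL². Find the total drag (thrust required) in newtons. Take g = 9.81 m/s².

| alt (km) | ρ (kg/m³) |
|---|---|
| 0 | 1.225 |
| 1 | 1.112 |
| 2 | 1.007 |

D = 205 N

At 1 km, from the table: ρ = 1.112 kg/m³.
Level flight ⇒ L = W = m·g = 576 × 9.81 = 5650.6 N.
Dynamic pressure q = 0.5 × 1.112 × 32.6² = 590.9 Pa.
CL = W/(q·S) = 5650.6 / (590.9 × 13.9) = 0.688.
CD = 0.0127 + 0.026 × 0.688² = 0.02501.
D = q·S·CD = 590.9 × 13.9 × 0.02501 = 205.4 N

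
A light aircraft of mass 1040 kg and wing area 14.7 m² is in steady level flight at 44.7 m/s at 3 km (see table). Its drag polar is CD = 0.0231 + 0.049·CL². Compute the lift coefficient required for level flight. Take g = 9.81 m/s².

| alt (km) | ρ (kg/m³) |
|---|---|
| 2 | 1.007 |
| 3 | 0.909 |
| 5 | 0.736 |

CL = 0.764

At 3 km, from the table: ρ = 0.909 kg/m³.
In steady level flight, lift balances weight: W = mg = 1040 × 9.81 = 10202 N.
Dynamic pressure q = 0.5 × 0.909 × 44.7² = 908.1 Pa.
CL = W/(q·S) = 10202 / (908.1 × 14.7) = 0.7643.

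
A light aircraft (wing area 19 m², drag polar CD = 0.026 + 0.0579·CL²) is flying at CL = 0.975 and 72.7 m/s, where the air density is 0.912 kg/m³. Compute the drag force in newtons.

CD = 0.026 + 0.0579 × 0.975² = 0.08104
D = ½ρv²S·CD = ½ × 0.912 × 72.7² × 19 × 0.08104 = 3710 N

D = 3710 N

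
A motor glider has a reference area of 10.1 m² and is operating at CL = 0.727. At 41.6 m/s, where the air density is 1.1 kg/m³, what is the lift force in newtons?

L = ½ρv²S·CL = ½ × 1.1 × 41.6² × 10.1 × 0.727 = 6990 N ≈ 6.99 kN

L = 6990 N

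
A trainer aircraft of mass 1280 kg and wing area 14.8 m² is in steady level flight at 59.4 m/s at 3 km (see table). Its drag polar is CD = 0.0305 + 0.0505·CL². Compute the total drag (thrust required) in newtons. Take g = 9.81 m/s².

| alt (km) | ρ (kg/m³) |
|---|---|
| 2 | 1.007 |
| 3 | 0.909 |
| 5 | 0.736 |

D = 1060 N

At 3 km, from the table: ρ = 0.909 kg/m³.
In steady level flight, lift balances weight: W = mg = 1280 × 9.81 = 12557 N.
q = ½ρv² = ½ × 0.909 × 59.4² = 1604 Pa.
Required CL = L/(qS) = 12557/(1604·14.8) = 0.5291.
CD = 0.0305 + 0.0505 × 0.5291² = 0.04464.
D = q·S·CD = 1604 × 14.8 × 0.04464 = 1059 N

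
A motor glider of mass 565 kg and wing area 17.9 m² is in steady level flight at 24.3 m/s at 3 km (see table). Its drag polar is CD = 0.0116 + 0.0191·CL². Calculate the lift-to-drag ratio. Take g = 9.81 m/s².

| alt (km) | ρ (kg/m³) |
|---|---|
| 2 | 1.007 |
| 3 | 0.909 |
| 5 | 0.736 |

L/D = 31.2

At 3 km, from the table: ρ = 0.909 kg/m³.
Weight W = mg = 565 × 9.81 = 5542.7 N; in level flight L = W.
q = ½ρv² = ½ × 0.909 × 24.3² = 268.4 Pa.
Required CL = L/(qS) = 5542.7/(268.4·17.9) = 1.154.
CD = 0.0116 + 0.0191 × 1.154² = 0.03703.
L/D = CL/CD = 1.154 / 0.03703 = 31.2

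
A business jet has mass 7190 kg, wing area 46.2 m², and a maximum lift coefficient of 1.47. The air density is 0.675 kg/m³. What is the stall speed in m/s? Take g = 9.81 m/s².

Weight W = mg = 7190 × 9.81 = 70530 N.
V_stall = √(2W/(ρ·S·CL,max)) = √(2 × 70530 / (0.675 × 46.2 × 1.47))
V_stall = √3077 = 55.5 m/s

V_stall = 55.5 m/s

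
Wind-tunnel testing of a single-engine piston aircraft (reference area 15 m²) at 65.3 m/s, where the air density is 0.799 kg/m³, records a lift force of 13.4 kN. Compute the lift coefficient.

CL = 0.524

From L = ½ρv²S·CL, rearranging gives CL = 2L/(ρv²S).
CL = 2 × 13400 / (0.799 × 65.3² × 15) = 0.524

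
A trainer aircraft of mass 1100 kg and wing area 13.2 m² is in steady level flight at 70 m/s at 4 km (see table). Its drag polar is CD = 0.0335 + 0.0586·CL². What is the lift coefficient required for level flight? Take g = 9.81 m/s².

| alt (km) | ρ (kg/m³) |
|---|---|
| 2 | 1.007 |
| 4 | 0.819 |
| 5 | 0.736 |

CL = 0.407

At 4 km, from the table: ρ = 0.819 kg/m³.
In steady level flight, lift balances weight: W = mg = 1100 × 9.81 = 10791 N.
Dynamic pressure q = 0.5 × 0.819 × 70² = 2007 Pa.
Required CL = L/(qS) = 10791/(2007·13.2) = 0.4074.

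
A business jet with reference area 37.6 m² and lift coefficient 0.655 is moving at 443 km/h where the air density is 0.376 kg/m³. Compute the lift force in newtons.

Convert speed: v = 443 km/h ÷ 3.6 = 123.1 m/s.
L = ½ρv²S·CL = ½ × 0.376 × 123.1² × 37.6 × 0.655 = 70100 N ≈ 70.1 kN

L = 70100 N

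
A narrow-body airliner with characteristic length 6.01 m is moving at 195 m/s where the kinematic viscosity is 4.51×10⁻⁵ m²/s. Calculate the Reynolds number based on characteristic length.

Re = 2.6×10^7

Re = v·c/ν = 195 × 6.01 / (4.51×10⁻⁵) = 2.6×10^7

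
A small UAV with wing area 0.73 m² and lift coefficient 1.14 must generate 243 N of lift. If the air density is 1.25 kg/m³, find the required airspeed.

v = 21.6 m/s

L = ½ρv²S·CL ⇒ v = √(2L/(ρ·S·CL))
v = √(2 × 243 / (1.25 × 0.73 × 1.14)) = √467.2 = 21.6 m/s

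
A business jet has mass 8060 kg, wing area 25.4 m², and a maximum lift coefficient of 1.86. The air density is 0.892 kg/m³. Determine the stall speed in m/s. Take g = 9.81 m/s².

Weight W = mg = 8060 × 9.81 = 79070 N.
V_stall = √(2W/(ρ·S·CL,max)) = √(2 × 79070 / (0.892 × 25.4 × 1.86))
V_stall = √3753 = 61.3 m/s

V_stall = 61.3 m/s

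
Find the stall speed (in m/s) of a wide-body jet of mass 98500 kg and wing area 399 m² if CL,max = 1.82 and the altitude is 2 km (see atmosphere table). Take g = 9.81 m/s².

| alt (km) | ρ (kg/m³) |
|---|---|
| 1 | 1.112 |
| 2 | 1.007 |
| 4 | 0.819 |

V_stall = 51.4 m/s

At 2 km, from the table: ρ = 1.007 kg/m³.
At stall, lift equals weight: L = W = m·g = 98500 × 9.81 = 9.663×10^5 N.
From L = ½ρV²S·CL,max = W: V_stall = √(2W/(ρSCL,max)) = √(2·9.663×10^5/(1.007·399·1.82))
V_stall = √2643 = 51.4 m/s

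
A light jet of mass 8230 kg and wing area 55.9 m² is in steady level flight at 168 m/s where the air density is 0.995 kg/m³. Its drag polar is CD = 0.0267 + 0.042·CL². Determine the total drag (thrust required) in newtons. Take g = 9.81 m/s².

Weight W = mg = 8230 × 9.81 = 80736 N; in level flight L = W.
q = ½ρv² = ½ × 0.995 × 168² = 14040 Pa.
Required CL = L/(qS) = 80736/(14040·55.9) = 0.1029.
CD = 0.0267 + 0.042 × 0.1029² = 0.02714.
D = q·S·CD = 14040 × 55.9 × 0.02714 = 21310 N

D = 21300 N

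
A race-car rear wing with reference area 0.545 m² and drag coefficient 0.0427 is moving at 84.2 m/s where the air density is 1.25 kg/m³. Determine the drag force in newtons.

D = 103 N

D = ½ρv²S·CD = ½ × 1.25 × 84.2² × 0.545 × 0.0427 = 103 N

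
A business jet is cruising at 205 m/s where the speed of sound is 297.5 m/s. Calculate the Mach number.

M = 0.689

M = v/a = 205 / 297.5 = 0.689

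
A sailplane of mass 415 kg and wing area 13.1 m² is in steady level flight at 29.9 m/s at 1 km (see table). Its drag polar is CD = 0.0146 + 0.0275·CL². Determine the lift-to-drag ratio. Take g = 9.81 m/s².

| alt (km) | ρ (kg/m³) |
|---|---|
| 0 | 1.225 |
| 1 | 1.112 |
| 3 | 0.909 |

L/D = 24.7

At 1 km, from the table: ρ = 1.112 kg/m³.
Weight W = mg = 415 × 9.81 = 4071.2 N; in level flight L = W.
q = ½ρv² = ½ × 1.112 × 29.9² = 497.1 Pa.
Required CL = L/(qS) = 4071.2/(497.1·13.1) = 0.6252.
CD = 0.0146 + 0.0275 × 0.6252² = 0.02535.
L/D = CL/CD = 0.6252 / 0.02535 = 24.7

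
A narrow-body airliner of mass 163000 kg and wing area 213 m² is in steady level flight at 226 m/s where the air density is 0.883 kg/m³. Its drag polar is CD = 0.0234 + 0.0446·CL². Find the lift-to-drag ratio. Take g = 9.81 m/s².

L/D = 11.7

Weight W = mg = 163000 × 9.81 = 1.599×10^6 N; in level flight L = W.
q = ½ρv² = ½ × 0.883 × 226² = 22550 Pa.
CL = 2W/(ρv²S) = 2×1.599×10^6/(0.883×226²×213) = 0.3329.
CD = 0.0234 + 0.0446 × 0.3329² = 0.02834.
L/D = CL/CD = 0.3329 / 0.02834 = 11.7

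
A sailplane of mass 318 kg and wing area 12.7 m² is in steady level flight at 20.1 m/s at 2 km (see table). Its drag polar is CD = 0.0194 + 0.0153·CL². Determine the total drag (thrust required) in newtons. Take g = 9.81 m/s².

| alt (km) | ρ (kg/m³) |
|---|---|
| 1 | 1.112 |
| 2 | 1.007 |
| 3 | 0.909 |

At 2 km, from the table: ρ = 1.007 kg/m³.
Level flight ⇒ L = W = m·g = 318 × 9.81 = 3119.6 N.
q = ½ρv² = ½ × 1.007 × 20.1² = 203.4 Pa.
Required CL = L/(qS) = 3119.6/(203.4·12.7) = 1.208.
CD = 0.0194 + 0.0153 × 1.208² = 0.04171.
D = q·S·CD = 203.4 × 12.7 × 0.04171 = 107.8 N

D = 108 N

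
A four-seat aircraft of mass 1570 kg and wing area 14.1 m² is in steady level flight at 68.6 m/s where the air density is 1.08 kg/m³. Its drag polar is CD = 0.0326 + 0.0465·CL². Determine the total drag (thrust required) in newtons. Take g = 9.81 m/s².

Level flight ⇒ L = W = m·g = 1570 × 9.81 = 15402 N.
q = ½ρv² = ½ × 1.08 × 68.6² = 2541 Pa.
CL = W/(q·S) = 15402 / (2541 × 14.1) = 0.4298.
CD = 0.0326 + 0.0465 × 0.4298² = 0.04119.
D = q·S·CD = 2541 × 14.1 × 0.04119 = 1476 N

D = 1480 N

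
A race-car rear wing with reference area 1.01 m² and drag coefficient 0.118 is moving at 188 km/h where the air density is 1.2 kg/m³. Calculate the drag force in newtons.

Convert speed: v = 188 km/h ÷ 3.6 = 52.22 m/s.
D = ½ρv²S·CD = ½ × 1.2 × 52.22² × 1.01 × 0.118 = 195 N

D = 195 N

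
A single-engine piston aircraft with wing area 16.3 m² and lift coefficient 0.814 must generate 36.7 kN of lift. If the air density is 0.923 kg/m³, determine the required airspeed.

L = ½ρv²S·CL ⇒ v = √(2L/(ρ·S·CL))
v = √(2 × 36700 / (0.923 × 16.3 × 0.814)) = √5994 = 77.4 m/s

v = 77.4 m/s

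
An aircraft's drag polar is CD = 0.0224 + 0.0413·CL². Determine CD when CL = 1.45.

CD = 0.0224 + 0.0413 × 1.45² = 0.0224 + 0.08683 = 0.109

CD = 0.109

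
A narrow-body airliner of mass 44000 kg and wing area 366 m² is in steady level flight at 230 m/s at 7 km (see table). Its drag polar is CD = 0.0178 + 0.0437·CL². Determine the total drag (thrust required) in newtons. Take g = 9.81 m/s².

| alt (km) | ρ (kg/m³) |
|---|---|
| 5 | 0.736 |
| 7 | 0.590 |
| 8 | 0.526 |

D = 1.03×10^5 N

At 7 km, from the table: ρ = 0.590 kg/m³.
Level flight ⇒ L = W = m·g = 44000 × 9.81 = 4.3164×10^5 N.
q = ½ρv² = ½ × 0.59 × 230² = 15610 Pa.
CL = 2W/(ρv²S) = 2×4.3164×10^5/(0.59×230²×366) = 0.07557.
CD = 0.0178 + 0.0437 × 0.07557² = 0.01805.
D = q·S·CD = 15610 × 366 × 0.01805 = 1.031×10^5 N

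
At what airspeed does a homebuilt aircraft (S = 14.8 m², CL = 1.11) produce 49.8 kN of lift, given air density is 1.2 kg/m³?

v = 71.1 m/s

L = ½ρv²S·CL ⇒ v = √(2L/(ρ·S·CL))
v = √(2 × 49800 / (1.2 × 14.8 × 1.11)) = √5052 = 71.1 m/s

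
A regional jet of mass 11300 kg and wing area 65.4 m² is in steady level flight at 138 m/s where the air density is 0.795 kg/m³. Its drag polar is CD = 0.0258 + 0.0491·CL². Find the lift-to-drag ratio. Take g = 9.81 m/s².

Weight W = mg = 11300 × 9.81 = 1.1085×10^5 N; in level flight L = W.
Dynamic pressure q = 0.5 × 0.795 × 138² = 7570 Pa.
CL = W/(q·S) = 1.1085×10^5 / (7570 × 65.4) = 0.2239.
CD = 0.0258 + 0.0491 × 0.2239² = 0.02826.
L/D = CL/CD = 0.2239 / 0.02826 = 7.92

L/D = 7.92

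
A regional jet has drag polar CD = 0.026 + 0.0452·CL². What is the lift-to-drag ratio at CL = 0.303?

CD = 0.026 + 0.0452 × 0.303² = 0.03015
L/D = CL/CD = 0.303 / 0.03015 = 10

L/D = 10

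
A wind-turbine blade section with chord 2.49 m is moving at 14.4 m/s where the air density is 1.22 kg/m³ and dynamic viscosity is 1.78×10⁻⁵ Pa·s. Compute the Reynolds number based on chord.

Re = 2.46×10^6

Re = ρ·v·c/μ = 1.22 × 14.4 × 2.49 / (1.78×10⁻⁵) = 2.46×10^6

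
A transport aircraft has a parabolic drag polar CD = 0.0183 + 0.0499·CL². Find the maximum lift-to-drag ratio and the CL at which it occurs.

For CD = CD0 + K·CL², (L/D)max occurs at CL* = √(CD0/K) and equals 1/(2√(K·CD0)).
(L/D)max = 1/(2√(0.0499 × 0.0183)) = 1/(2 × 0.03022) = 16.5
CL* = √(0.0183/0.0499) = 0.606

(L/D)max = 16.5, at CL = 0.606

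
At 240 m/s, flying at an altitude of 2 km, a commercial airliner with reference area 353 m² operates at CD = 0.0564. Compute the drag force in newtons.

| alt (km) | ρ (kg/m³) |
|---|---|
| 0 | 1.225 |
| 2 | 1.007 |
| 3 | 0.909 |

At 2 km, from the table: ρ = 1.007 kg/m³.
Dynamic pressure q = ½ρv² = ½ × 1.007 × 240² = 29000 Pa.
D = q·S·CD = 29000 × 353 × 0.0564 = 5.77×10^5 N ≈ 577 kN

D = 5.77×10^5 N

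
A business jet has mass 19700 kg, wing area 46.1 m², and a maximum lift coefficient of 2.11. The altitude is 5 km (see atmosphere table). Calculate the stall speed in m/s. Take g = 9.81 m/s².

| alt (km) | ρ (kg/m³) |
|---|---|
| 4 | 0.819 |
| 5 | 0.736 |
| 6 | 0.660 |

At 5 km, from the table: ρ = 0.736 kg/m³.
Weight W = mg = 19700 × 9.81 = 1.933×10^5 N.
V_stall = √(2W/(ρ·S·CL,max)) = √(2 × 1.933×10^5 / (0.736 × 46.1 × 2.11))
V_stall = √5399 = 73.5 m/s

V_stall = 73.5 m/s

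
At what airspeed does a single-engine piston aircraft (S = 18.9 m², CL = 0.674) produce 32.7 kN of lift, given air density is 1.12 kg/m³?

v = 67.7 m/s

L = ½ρv²S·CL ⇒ v = √(2L/(ρ·S·CL))
v = √(2 × 32700 / (1.12 × 18.9 × 0.674)) = √4584 = 67.7 m/s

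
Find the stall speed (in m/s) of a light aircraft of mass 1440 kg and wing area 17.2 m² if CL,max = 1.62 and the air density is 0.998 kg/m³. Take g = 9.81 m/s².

V_stall = 31.9 m/s

At stall, lift equals weight: L = W = m·g = 1440 × 9.81 = 14130 N.
From L = ½ρV²S·CL,max = W: V_stall = √(2W/(ρSCL,max)) = √(2·14130/(0.998·17.2·1.62))
V_stall = √1016 = 31.9 m/s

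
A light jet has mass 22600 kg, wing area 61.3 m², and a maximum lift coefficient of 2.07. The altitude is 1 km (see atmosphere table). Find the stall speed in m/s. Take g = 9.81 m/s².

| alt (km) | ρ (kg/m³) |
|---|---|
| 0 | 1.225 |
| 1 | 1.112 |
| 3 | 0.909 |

V_stall = 56.1 m/s

At 1 km, from the table: ρ = 1.112 kg/m³.
At stall, lift equals weight: L = W = m·g = 22600 × 9.81 = 2.217×10^5 N.
From L = ½ρV²S·CL,max = W: V_stall = √(2W/(ρSCL,max)) = √(2·2.217×10^5/(1.112·61.3·2.07))
V_stall = √3142 = 56.1 m/s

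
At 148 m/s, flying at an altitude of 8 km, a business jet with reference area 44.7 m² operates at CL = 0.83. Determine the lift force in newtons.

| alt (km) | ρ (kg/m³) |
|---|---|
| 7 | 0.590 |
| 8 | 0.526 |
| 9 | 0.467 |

L = 2.14×10^5 N

At 8 km, from the table: ρ = 0.526 kg/m³.
L = ½ρv²S·CL = ½ × 0.526 × 148² × 44.7 × 0.83 = 2.14×10^5 N ≈ 214 kN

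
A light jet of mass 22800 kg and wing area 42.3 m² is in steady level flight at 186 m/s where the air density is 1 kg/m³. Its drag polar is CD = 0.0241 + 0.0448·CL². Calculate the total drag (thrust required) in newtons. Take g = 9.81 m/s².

Weight W = mg = 22800 × 9.81 = 2.2367×10^5 N; in level flight L = W.
Dynamic pressure q = 0.5 × 1 × 186² = 17300 Pa.
CL = W/(q·S) = 2.2367×10^5 / (17300 × 42.3) = 0.3057.
CD = 0.0241 + 0.0448 × 0.3057² = 0.02829.
D = q·S·CD = 17300 × 42.3 × 0.02829 = 20700 N

D = 20700 N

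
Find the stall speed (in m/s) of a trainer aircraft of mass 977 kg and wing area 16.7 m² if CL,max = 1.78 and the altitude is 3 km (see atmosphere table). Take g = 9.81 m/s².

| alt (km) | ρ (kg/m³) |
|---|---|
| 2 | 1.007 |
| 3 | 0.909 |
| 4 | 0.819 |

At 3 km, from the table: ρ = 0.909 kg/m³.
At stall, lift equals weight: L = W = m·g = 977 × 9.81 = 9584 N.
From L = ½ρV²S·CL,max = W: V_stall = √(2W/(ρSCL,max)) = √(2·9584/(0.909·16.7·1.78))
V_stall = √709.4 = 26.6 m/s

V_stall = 26.6 m/s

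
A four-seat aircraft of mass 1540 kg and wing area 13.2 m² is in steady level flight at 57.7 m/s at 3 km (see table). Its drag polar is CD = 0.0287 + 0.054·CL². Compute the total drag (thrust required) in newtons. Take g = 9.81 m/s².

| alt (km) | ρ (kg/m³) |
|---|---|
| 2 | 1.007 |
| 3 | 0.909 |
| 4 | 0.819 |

D = 1190 N

At 3 km, from the table: ρ = 0.909 kg/m³.
In steady level flight, lift balances weight: W = mg = 1540 × 9.81 = 15107 N.
q = ½ρv² = ½ × 0.909 × 57.7² = 1513 Pa.
Required CL = L/(qS) = 15107/(1513·13.2) = 0.7564.
CD = 0.0287 + 0.054 × 0.7564² = 0.05959.
D = q·S·CD = 1513 × 13.2 × 0.05959 = 1190 N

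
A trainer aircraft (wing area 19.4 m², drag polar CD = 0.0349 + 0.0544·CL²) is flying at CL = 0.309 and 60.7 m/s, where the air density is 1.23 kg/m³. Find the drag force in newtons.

D = 1760 N

CD = 0.0349 + 0.0544 × 0.309² = 0.04009
D = ½ρv²S·CD = ½ × 1.23 × 60.7² × 19.4 × 0.04009 = 1760 N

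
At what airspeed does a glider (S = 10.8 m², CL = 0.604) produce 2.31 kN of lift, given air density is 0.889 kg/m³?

v = 28.2 m/s

L = ½ρv²S·CL ⇒ v = √(2L/(ρ·S·CL))
v = √(2 × 2310 / (0.889 × 10.8 × 0.604)) = √796.7 = 28.2 m/s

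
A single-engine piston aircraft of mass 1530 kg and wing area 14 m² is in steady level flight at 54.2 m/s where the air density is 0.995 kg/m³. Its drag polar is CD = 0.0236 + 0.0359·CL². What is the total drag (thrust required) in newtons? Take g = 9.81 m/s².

In steady level flight, lift balances weight: W = mg = 1530 × 9.81 = 15009 N.
Dynamic pressure q = 0.5 × 0.995 × 54.2² = 1461 Pa.
Required CL = L/(qS) = 15009/(1461·14) = 0.7336.
CD = 0.0236 + 0.0359 × 0.7336² = 0.04292.
D = q·S·CD = 1461 × 14 × 0.04292 = 878.1 N

D = 878 N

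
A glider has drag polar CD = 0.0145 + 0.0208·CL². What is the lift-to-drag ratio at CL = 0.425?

L/D = 23.3

CD = 0.0145 + 0.0208 × 0.425² = 0.01826
L/D = CL/CD = 0.425 / 0.01826 = 23.3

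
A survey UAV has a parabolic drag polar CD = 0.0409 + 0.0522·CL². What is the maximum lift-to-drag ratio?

(L/D)max = 10.8

For CD = CD0 + K·CL², (L/D)max occurs at CL* = √(CD0/K) and equals 1/(2√(K·CD0)).
(L/D)max = 1/(2√(0.0522 × 0.0409)) = 1/(2 × 0.04621) = 10.8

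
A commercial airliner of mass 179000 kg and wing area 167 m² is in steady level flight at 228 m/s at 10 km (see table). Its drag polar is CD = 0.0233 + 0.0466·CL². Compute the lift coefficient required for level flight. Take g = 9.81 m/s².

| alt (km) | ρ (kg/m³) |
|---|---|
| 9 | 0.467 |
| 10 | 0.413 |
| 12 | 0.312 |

At 10 km, from the table: ρ = 0.413 kg/m³.
Level flight ⇒ L = W = m·g = 179000 × 9.81 = 1.756×10^6 N.
q = ½ρv² = ½ × 0.413 × 228² = 10730 Pa.
CL = W/(q·S) = 1.756×10^6 / (10730 × 167) = 0.9795.

CL = 0.98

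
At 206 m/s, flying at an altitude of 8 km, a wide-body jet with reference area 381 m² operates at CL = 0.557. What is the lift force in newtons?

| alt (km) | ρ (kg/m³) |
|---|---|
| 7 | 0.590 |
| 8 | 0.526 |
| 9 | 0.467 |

At 8 km, from the table: ρ = 0.526 kg/m³.
L = ½ρv²S·CL = ½ × 0.526 × 206² × 381 × 0.557 = 2.37×10^6 N ≈ 2370 kN

L = 2.37×10^6 N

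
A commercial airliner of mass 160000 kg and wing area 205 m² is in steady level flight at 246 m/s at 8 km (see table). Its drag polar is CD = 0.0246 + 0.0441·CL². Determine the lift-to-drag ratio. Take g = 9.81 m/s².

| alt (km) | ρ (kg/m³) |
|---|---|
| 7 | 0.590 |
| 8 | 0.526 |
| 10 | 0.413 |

L/D = 13.8

At 8 km, from the table: ρ = 0.526 kg/m³.
Level flight ⇒ L = W = m·g = 160000 × 9.81 = 1.5696×10^6 N.
Dynamic pressure q = 0.5 × 0.526 × 246² = 15920 Pa.
Required CL = L/(qS) = 1.5696×10^6/(15920·205) = 0.4811.
CD = 0.0246 + 0.0441 × 0.4811² = 0.03481.
L/D = CL/CD = 0.4811 / 0.03481 = 13.8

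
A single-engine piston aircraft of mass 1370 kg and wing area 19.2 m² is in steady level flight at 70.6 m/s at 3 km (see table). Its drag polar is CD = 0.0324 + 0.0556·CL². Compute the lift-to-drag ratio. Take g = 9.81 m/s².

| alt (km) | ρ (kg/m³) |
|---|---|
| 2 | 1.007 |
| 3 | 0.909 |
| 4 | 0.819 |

L/D = 8.19

At 3 km, from the table: ρ = 0.909 kg/m³.
Weight W = mg = 1370 × 9.81 = 13440 N; in level flight L = W.
q = ½ρv² = ½ × 0.909 × 70.6² = 2265 Pa.
CL = 2W/(ρv²S) = 2×13440/(0.909×70.6²×19.2) = 0.309.
CD = 0.0324 + 0.0556 × 0.309² = 0.03771.
L/D = CL/CD = 0.309 / 0.03771 = 8.19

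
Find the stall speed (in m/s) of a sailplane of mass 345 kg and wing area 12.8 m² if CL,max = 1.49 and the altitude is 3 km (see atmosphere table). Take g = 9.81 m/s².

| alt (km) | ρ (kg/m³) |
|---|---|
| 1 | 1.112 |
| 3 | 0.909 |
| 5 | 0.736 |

At 3 km, from the table: ρ = 0.909 kg/m³.
Weight W = mg = 345 × 9.81 = 3384 N.
From L = ½ρV²S·CL,max = W: V_stall = √(2W/(ρSCL,max)) = √(2·3384/(0.909·12.8·1.49))
V_stall = √390.4 = 19.8 m/s

V_stall = 19.8 m/s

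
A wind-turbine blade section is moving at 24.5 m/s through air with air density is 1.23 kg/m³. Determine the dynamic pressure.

q = 369 Pa

q = ½ρv² = ½ × 1.23 × 24.5² = 369 Pa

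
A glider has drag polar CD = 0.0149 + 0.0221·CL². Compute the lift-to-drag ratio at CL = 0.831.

CD = 0.0149 + 0.0221 × 0.831² = 0.03016
L/D = CL/CD = 0.831 / 0.03016 = 27.6

L/D = 27.6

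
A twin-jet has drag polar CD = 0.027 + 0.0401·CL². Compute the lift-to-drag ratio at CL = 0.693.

CD = 0.027 + 0.0401 × 0.693² = 0.04626
L/D = CL/CD = 0.693 / 0.04626 = 15

L/D = 15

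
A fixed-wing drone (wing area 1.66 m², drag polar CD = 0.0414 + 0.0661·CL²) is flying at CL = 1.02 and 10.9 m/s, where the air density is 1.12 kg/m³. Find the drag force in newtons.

CD = 0.0414 + 0.0661 × 1.02² = 0.1102
D = ½ρv²S·CD = ½ × 1.12 × 10.9² × 1.66 × 0.1102 = 12.2 N

D = 12.2 N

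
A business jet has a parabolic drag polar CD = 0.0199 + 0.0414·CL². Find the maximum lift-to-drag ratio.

For CD = CD0 + K·CL², (L/D)max occurs at CL* = √(CD0/K) and equals 1/(2√(K·CD0)).
(L/D)max = 1/(2√(0.0414 × 0.0199)) = 1/(2 × 0.0287) = 17.4

(L/D)max = 17.4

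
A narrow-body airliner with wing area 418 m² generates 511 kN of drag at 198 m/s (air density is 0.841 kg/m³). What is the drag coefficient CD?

From D = ½ρv²S·CD, rearranging gives CD = 2D/(ρv²S).
CD = 2 × 5.11×10^5 / (0.841 × 198² × 418) = 0.0742

CD = 0.0742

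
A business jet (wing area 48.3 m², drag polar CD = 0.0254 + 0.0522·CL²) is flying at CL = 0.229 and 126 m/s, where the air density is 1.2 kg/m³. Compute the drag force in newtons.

D = 12900 N

CD = 0.0254 + 0.0522 × 0.229² = 0.02814
D = ½ρv²S·CD = ½ × 1.2 × 126² × 48.3 × 0.02814 = 12900 N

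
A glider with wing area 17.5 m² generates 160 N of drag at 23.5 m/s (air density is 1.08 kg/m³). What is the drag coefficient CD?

CD = 0.0307

From D = ½ρv²S·CD, rearranging gives CD = 2D/(ρv²S).
CD = 2 × 160 / (1.08 × 23.5² × 17.5) = 0.0307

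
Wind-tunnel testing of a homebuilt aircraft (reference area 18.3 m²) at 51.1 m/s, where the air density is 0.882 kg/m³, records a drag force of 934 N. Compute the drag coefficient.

CD = 0.0443

From D = ½ρv²S·CD, rearranging gives CD = 2D/(ρv²S).
CD = 2 × 934 / (0.882 × 51.1² × 18.3) = 0.0443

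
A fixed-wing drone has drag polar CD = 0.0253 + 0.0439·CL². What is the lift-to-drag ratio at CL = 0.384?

L/D = 12.1

CD = 0.0253 + 0.0439 × 0.384² = 0.03177
L/D = CL/CD = 0.384 / 0.03177 = 12.1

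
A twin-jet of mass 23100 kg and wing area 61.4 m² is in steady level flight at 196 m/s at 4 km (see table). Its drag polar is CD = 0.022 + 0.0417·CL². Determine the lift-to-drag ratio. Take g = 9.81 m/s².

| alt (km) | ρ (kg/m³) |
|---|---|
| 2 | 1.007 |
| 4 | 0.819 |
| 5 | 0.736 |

L/D = 9.66

At 4 km, from the table: ρ = 0.819 kg/m³.
Level flight ⇒ L = W = m·g = 23100 × 9.81 = 2.2661×10^5 N.
Dynamic pressure q = 0.5 × 0.819 × 196² = 15730 Pa.
CL = W/(q·S) = 2.2661×10^5 / (15730 × 61.4) = 0.2346.
CD = 0.022 + 0.0417 × 0.2346² = 0.0243.
L/D = CL/CD = 0.2346 / 0.0243 = 9.66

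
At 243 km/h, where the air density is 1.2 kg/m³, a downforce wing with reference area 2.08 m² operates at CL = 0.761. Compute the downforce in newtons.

Convert speed: v = 243 km/h ÷ 3.6 = 67.5 m/s.
L = ½ρv²S·CL = ½ × 1.2 × 67.5² × 2.08 × 0.761 = 4330 N

L = 4330 N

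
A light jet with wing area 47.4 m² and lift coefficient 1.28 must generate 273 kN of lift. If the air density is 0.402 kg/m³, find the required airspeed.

v = 150 m/s

L = ½ρv²S·CL ⇒ v = √(2L/(ρ·S·CL))
v = √(2 × 2.73×10^5 / (0.402 × 47.4 × 1.28)) = √22390 = 150 m/s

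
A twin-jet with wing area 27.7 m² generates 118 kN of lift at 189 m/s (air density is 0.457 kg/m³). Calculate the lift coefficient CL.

From L = ½ρv²S·CL, rearranging gives CL = 2L/(ρv²S).
CL = 2 × 1.18×10^5 / (0.457 × 189² × 27.7) = 0.522

CL = 0.522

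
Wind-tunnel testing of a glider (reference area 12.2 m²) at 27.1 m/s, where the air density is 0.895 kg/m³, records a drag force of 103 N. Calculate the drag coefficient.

CD = 0.0257

From D = ½ρv²S·CD, rearranging gives CD = 2D/(ρv²S).
CD = 2 × 103 / (0.895 × 27.1² × 12.2) = 0.0257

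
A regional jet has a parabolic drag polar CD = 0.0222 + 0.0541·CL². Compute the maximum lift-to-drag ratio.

(L/D)max = 14.4

For CD = CD0 + K·CL², (L/D)max occurs at CL* = √(CD0/K) and equals 1/(2√(K·CD0)).
(L/D)max = 1/(2√(0.0541 × 0.0222)) = 1/(2 × 0.03466) = 14.4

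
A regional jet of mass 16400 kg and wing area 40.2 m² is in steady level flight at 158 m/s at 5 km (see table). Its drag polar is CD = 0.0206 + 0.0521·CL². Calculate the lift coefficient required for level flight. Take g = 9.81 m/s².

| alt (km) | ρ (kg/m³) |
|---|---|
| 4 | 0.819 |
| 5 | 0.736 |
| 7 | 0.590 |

At 5 km, from the table: ρ = 0.736 kg/m³.
Level flight ⇒ L = W = m·g = 16400 × 9.81 = 1.6088×10^5 N.
q = ½ρv² = ½ × 0.736 × 158² = 9187 Pa.
Required CL = L/(qS) = 1.6088×10^5/(9187·40.2) = 0.4356.

CL = 0.436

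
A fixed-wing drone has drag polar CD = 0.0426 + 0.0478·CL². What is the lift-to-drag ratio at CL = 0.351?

CD = 0.0426 + 0.0478 × 0.351² = 0.04849
L/D = CL/CD = 0.351 / 0.04849 = 7.24

L/D = 7.24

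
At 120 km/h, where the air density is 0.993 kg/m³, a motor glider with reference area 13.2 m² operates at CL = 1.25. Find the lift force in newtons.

L = 9100 N

Convert speed: v = 120 km/h ÷ 3.6 = 33.33 m/s.
L = ½ρv²S·CL = ½ × 0.993 × 33.33² × 13.2 × 1.25 = 9100 N ≈ 9.1 kN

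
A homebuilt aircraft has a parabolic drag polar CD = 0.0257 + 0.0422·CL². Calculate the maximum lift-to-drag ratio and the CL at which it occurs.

For CD = CD0 + K·CL², (L/D)max occurs at CL* = √(CD0/K) and equals 1/(2√(K·CD0)).
(L/D)max = 1/(2√(0.0422 × 0.0257)) = 1/(2 × 0.03293) = 15.2
CL* = √(0.0257/0.0422) = 0.78

(L/D)max = 15.2, at CL = 0.78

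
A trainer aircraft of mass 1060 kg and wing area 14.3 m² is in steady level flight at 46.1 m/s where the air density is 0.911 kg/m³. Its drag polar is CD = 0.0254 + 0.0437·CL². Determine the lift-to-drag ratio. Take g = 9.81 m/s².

In steady level flight, lift balances weight: W = mg = 1060 × 9.81 = 10399 N.
Dynamic pressure q = 0.5 × 0.911 × 46.1² = 968 Pa.
CL = 2W/(ρv²S) = 2×10399/(0.911×46.1²×14.3) = 0.7512.
CD = 0.0254 + 0.0437 × 0.7512² = 0.05006.
L/D = CL/CD = 0.7512 / 0.05006 = 15

L/D = 15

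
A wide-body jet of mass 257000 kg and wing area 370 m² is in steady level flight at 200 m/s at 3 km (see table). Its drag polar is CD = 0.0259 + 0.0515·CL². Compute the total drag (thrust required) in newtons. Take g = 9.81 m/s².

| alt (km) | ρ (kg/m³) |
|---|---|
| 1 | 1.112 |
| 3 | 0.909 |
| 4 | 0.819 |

D = 2.23×10^5 N

At 3 km, from the table: ρ = 0.909 kg/m³.
In steady level flight, lift balances weight: W = mg = 257000 × 9.81 = 2.5212×10^6 N.
q = ½ρv² = ½ × 0.909 × 200² = 18180 Pa.
CL = W/(q·S) = 2.5212×10^6 / (18180 × 370) = 0.3748.
CD = 0.0259 + 0.0515 × 0.3748² = 0.03313.
D = q·S·CD = 18180 × 370 × 0.03313 = 2.229×10^5 N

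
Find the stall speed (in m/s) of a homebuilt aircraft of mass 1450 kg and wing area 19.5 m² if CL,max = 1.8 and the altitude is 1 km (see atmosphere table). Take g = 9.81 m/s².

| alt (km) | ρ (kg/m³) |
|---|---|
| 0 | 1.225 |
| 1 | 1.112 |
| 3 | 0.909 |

V_stall = 27 m/s

At 1 km, from the table: ρ = 1.112 kg/m³.
Weight W = mg = 1450 × 9.81 = 14220 N.
From L = ½ρV²S·CL,max = W: V_stall = √(2W/(ρSCL,max)) = √(2·14220/(1.112·19.5·1.8))
V_stall = √728.9 = 27 m/s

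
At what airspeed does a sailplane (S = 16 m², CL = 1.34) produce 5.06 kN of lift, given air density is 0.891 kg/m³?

v = 23 m/s

L = ½ρv²S·CL ⇒ v = √(2L/(ρ·S·CL))
v = √(2 × 5060 / (0.891 × 16 × 1.34)) = √529.8 = 23 m/s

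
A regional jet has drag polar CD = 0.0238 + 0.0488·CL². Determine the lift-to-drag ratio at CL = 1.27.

L/D = 12.4

CD = 0.0238 + 0.0488 × 1.27² = 0.1025
L/D = CL/CD = 1.27 / 0.1025 = 12.4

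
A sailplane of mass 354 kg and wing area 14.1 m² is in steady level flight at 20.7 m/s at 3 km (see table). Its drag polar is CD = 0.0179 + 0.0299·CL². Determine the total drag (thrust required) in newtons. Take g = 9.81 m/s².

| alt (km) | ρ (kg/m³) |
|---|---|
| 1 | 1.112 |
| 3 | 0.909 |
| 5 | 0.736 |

At 3 km, from the table: ρ = 0.909 kg/m³.
Level flight ⇒ L = W = m·g = 354 × 9.81 = 3472.7 N.
q = ½ρv² = ½ × 0.909 × 20.7² = 194.7 Pa.
CL = 2W/(ρv²S) = 2×3472.7/(0.909×20.7²×14.1) = 1.265.
CD = 0.0179 + 0.0299 × 1.265² = 0.06572.
D = q·S·CD = 194.7 × 14.1 × 0.06572 = 180.5 N

D = 180 N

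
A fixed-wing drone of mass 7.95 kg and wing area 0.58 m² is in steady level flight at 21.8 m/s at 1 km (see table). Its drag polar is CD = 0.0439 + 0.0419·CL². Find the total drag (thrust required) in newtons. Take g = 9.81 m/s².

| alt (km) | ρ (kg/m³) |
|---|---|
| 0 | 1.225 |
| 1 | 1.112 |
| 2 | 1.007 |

At 1 km, from the table: ρ = 1.112 kg/m³.
In steady level flight, lift balances weight: W = mg = 7.95 × 9.81 = 77.99 N.
Dynamic pressure q = 0.5 × 1.112 × 21.8² = 264.2 Pa.
CL = 2W/(ρv²S) = 2×77.99/(1.112×21.8²×0.58) = 0.5089.
CD = 0.0439 + 0.0419 × 0.5089² = 0.05475.
D = q·S·CD = 264.2 × 0.58 × 0.05475 = 8.391 N

D = 8.39 N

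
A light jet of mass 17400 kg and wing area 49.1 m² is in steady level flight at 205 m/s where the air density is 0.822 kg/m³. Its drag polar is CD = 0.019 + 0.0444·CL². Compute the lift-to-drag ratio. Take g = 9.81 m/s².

In steady level flight, lift balances weight: W = mg = 17400 × 9.81 = 1.7069×10^5 N.
q = ½ρv² = ½ × 0.822 × 205² = 17270 Pa.
Required CL = L/(qS) = 1.7069×10^5/(17270·49.1) = 0.2013.
CD = 0.019 + 0.0444 × 0.2013² = 0.0208.
L/D = CL/CD = 0.2013 / 0.0208 = 9.68

L/D = 9.68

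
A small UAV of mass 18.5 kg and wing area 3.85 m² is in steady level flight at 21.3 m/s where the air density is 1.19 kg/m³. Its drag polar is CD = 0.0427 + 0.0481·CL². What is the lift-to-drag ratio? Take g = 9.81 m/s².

In steady level flight, lift balances weight: W = mg = 18.5 × 9.81 = 181.49 N.
Dynamic pressure q = 0.5 × 1.19 × 21.3² = 269.9 Pa.
CL = W/(q·S) = 181.49 / (269.9 × 3.85) = 0.1746.
CD = 0.0427 + 0.0481 × 0.1746² = 0.04417.
L/D = CL/CD = 0.1746 / 0.04417 = 3.95

L/D = 3.95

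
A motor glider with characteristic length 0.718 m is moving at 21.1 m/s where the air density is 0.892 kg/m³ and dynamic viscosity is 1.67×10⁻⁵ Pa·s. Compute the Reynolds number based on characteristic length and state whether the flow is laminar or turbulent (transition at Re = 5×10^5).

Re = ρ·v·c/μ = 0.892 × 21.1 × 0.718 / (1.67×10⁻⁵) = 8.09×10^5
Since 8.09×10^5 > 5×10^5, the flow is turbulent.

Re = 8.09×10^5 (turbulent)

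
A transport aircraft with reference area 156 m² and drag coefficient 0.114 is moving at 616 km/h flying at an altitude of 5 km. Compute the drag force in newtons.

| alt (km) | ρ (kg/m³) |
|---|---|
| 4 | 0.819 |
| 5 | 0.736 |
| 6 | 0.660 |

D = 1.92×10^5 N

At 5 km, from the table: ρ = 0.736 kg/m³.
Convert speed: v = 616 km/h ÷ 3.6 = 171.1 m/s.
Dynamic pressure q = ½ρv² = ½ × 0.736 × 171.1² = 10770 Pa.
D = q·S·CD = 10770 × 156 × 0.114 = 1.92×10^5 N ≈ 192 kN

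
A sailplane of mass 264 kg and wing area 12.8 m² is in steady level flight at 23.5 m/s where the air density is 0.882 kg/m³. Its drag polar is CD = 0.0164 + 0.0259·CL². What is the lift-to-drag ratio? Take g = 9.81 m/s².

Level flight ⇒ L = W = m·g = 264 × 9.81 = 2589.8 N.
Dynamic pressure q = 0.5 × 0.882 × 23.5² = 243.5 Pa.
CL = W/(q·S) = 2589.8 / (243.5 × 12.8) = 0.8308.
CD = 0.0164 + 0.0259 × 0.8308² = 0.03428.
L/D = CL/CD = 0.8308 / 0.03428 = 24.2

L/D = 24.2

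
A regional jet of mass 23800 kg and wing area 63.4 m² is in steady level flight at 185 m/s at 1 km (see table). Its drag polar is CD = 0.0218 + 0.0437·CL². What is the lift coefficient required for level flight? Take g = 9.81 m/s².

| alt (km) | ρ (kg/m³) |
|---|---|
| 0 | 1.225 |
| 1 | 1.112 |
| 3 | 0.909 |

CL = 0.194

At 1 km, from the table: ρ = 1.112 kg/m³.
In steady level flight, lift balances weight: W = mg = 23800 × 9.81 = 2.3348×10^5 N.
Dynamic pressure q = 0.5 × 1.112 × 185² = 19030 Pa.
CL = 2W/(ρv²S) = 2×2.3348×10^5/(1.112×185²×63.4) = 0.1935.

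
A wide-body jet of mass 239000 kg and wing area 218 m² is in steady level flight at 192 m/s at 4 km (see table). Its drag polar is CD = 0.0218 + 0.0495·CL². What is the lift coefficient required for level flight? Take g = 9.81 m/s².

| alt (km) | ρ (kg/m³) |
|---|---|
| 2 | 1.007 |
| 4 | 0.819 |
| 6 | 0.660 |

At 4 km, from the table: ρ = 0.819 kg/m³.
Weight W = mg = 239000 × 9.81 = 2.3446×10^6 N; in level flight L = W.
q = ½ρv² = ½ × 0.819 × 192² = 15100 Pa.
CL = 2W/(ρv²S) = 2×2.3446×10^6/(0.819×192²×218) = 0.7124.

CL = 0.712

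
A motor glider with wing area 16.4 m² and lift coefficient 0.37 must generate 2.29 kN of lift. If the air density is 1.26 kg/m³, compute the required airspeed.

v = 24.5 m/s

L = ½ρv²S·CL ⇒ v = √(2L/(ρ·S·CL))
v = √(2 × 2290 / (1.26 × 16.4 × 0.37)) = √599 = 24.5 m/s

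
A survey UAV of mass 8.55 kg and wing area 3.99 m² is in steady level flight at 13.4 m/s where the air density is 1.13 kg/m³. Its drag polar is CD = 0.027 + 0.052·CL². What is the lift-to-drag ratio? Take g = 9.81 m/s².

In steady level flight, lift balances weight: W = mg = 8.55 × 9.81 = 83.876 N.
q = ½ρv² = ½ × 1.13 × 13.4² = 101.5 Pa.
CL = W/(q·S) = 83.876 / (101.5 × 3.99) = 0.2072.
CD = 0.027 + 0.052 × 0.2072² = 0.02923.
L/D = CL/CD = 0.2072 / 0.02923 = 7.09

L/D = 7.09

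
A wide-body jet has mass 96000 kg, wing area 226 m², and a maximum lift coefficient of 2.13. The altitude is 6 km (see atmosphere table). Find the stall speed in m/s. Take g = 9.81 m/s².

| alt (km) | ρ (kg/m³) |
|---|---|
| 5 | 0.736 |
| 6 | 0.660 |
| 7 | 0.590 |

V_stall = 77 m/s

At 6 km, from the table: ρ = 0.660 kg/m³.
Stall occurs when L = W at CL,max. W = mg = 96000 × 9.81 = 9.418×10^5 N.
V_stall = √(2W/(ρ·S·CL,max)) = √(2 × 9.418×10^5 / (0.66 × 226 × 2.13))
V_stall = √5928 = 77 m/s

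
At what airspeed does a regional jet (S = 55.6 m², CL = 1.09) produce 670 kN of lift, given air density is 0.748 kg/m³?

L = ½ρv²S·CL ⇒ v = √(2L/(ρ·S·CL))
v = √(2 × 6.7×10^5 / (0.748 × 55.6 × 1.09)) = √29560 = 172 m/s

v = 172 m/s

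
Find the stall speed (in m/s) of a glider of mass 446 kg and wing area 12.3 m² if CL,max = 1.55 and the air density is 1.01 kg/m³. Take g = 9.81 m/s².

V_stall = 21.3 m/s

At stall, lift equals weight: L = W = m·g = 446 × 9.81 = 4375 N.
From L = ½ρV²S·CL,max = W: V_stall = √(2W/(ρSCL,max)) = √(2·4375/(1.01·12.3·1.55))
V_stall = √454.4 = 21.3 m/s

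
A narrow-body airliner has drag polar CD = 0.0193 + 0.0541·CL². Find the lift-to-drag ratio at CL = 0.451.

CD = 0.0193 + 0.0541 × 0.451² = 0.0303
L/D = CL/CD = 0.451 / 0.0303 = 14.9

L/D = 14.9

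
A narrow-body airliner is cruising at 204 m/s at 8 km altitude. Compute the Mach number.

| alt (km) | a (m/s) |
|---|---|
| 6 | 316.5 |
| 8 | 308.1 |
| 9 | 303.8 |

At 8 km, from the table: a = 308.1 m/s.
M = v/a = 204 / 308.1 = 0.662

M = 0.662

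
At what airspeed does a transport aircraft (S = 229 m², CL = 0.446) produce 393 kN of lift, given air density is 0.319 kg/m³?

v = 155 m/s

L = ½ρv²S·CL ⇒ v = √(2L/(ρ·S·CL))
v = √(2 × 3.93×10^5 / (0.319 × 229 × 0.446)) = √24120 = 155 m/s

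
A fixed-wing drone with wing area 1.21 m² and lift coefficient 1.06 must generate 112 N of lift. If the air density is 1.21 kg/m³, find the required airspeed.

v = 12 m/s

L = ½ρv²S·CL ⇒ v = √(2L/(ρ·S·CL))
v = √(2 × 112 / (1.21 × 1.21 × 1.06)) = √144.3 = 12 m/s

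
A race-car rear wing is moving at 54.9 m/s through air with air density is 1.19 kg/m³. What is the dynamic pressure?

q = 1790 Pa

q = ½ρv² = ½ × 1.19 × 54.9² = 1790 Pa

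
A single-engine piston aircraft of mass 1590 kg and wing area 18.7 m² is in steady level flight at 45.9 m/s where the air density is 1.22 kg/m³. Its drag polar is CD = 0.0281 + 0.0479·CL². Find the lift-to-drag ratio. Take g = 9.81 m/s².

L/D = 13.4

In steady level flight, lift balances weight: W = mg = 1590 × 9.81 = 15598 N.
Dynamic pressure q = 0.5 × 1.22 × 45.9² = 1285 Pa.
CL = 2W/(ρv²S) = 2×15598/(1.22×45.9²×18.7) = 0.649.
CD = 0.0281 + 0.0479 × 0.649² = 0.04828.
L/D = CL/CD = 0.649 / 0.04828 = 13.4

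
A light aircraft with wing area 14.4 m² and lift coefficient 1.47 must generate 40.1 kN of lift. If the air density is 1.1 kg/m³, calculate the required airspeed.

L = ½ρv²S·CL ⇒ v = √(2L/(ρ·S·CL))
v = √(2 × 40100 / (1.1 × 14.4 × 1.47)) = √3444 = 58.7 m/s

v = 58.7 m/s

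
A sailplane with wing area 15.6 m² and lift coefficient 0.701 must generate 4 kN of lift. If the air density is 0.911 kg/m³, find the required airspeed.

L = ½ρv²S·CL ⇒ v = √(2L/(ρ·S·CL))
v = √(2 × 4000 / (0.911 × 15.6 × 0.701)) = √803 = 28.3 m/s

v = 28.3 m/s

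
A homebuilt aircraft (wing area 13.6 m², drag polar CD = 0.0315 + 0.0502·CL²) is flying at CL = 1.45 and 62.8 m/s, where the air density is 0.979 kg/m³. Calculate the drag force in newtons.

CD = 0.0315 + 0.0502 × 1.45² = 0.137
D = ½ρv²S·CD = ½ × 0.979 × 62.8² × 13.6 × 0.137 = 3600 N

D = 3600 N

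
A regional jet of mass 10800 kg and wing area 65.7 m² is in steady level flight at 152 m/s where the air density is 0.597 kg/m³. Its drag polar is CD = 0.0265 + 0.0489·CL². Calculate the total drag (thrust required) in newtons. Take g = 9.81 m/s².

Level flight ⇒ L = W = m·g = 10800 × 9.81 = 1.0595×10^5 N.
Dynamic pressure q = 0.5 × 0.597 × 152² = 6897 Pa.
Required CL = L/(qS) = 1.0595×10^5/(6897·65.7) = 0.2338.
CD = 0.0265 + 0.0489 × 0.2338² = 0.02917.
D = q·S·CD = 6897 × 65.7 × 0.02917 = 13220 N

D = 13200 N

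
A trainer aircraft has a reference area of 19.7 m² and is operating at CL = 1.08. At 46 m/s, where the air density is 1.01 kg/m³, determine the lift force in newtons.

L = ½ρv²S·CL = ½ × 1.01 × 46² × 19.7 × 1.08 = 22700 N ≈ 22.7 kN

L = 22700 N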